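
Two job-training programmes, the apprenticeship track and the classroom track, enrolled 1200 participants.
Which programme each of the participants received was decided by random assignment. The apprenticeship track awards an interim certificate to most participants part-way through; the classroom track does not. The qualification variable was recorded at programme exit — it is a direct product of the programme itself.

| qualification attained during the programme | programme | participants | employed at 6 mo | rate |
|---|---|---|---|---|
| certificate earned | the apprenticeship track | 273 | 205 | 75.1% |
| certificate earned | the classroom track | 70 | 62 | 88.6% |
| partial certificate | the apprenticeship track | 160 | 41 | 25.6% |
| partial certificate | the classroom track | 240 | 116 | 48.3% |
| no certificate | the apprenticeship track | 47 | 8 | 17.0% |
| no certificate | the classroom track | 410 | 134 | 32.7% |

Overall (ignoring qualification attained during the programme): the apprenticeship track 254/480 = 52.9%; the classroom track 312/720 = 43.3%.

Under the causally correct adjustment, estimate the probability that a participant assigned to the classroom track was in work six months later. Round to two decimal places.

The qualification attained during the programme-specific comparison favours the classroom track throughout, but the pooled figures favour the apprenticeship track. The question is whether to condition on qualification attained during the programme.
Qualification attained during the programme here is a post-treatment variable shaped by the programme; conditioning on it would introduce bias rather than remove it. The overall comparison is the causal one.
So P(outcome | do(the classroom track)) is just the pooled rate for the classroom track: 312/720 = 0.433.

0.43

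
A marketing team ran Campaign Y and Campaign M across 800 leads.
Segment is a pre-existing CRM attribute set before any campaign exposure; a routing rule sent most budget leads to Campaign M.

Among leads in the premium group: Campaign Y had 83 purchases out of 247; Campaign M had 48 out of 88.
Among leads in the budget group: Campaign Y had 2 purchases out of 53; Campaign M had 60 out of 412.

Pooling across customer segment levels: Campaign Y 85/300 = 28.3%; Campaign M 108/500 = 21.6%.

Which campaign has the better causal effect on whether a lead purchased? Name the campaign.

Campaign M

The stratified and pooled comparisons disagree (Campaign M wins within each customer segment; Campaign Y wins overall), so the answer turns on the causal role of customer segment.
Customer segment differs across campaigns for reasons unrelated to any effect of the campaign itself, and it separately predicts the outcome — a classic confounder. We must compare within customer segment levels.
Within each level — premium: 33.6% vs 54.5%; budget: 3.8% vs 14.6% — Campaign M is higher every time.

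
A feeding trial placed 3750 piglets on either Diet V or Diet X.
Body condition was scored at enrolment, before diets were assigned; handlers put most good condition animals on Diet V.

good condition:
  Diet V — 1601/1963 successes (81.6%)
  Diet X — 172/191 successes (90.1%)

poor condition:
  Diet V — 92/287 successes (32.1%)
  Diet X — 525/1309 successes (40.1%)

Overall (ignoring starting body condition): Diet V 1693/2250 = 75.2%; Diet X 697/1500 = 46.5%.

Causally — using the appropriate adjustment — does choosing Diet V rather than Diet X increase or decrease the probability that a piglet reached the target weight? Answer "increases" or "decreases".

The stratified and pooled comparisons disagree (Diet X wins within each starting body condition; Diet V wins overall), so the answer turns on the causal role of starting body condition.
Here starting body condition is a common cause — it drives both which diet a case falls under and the outcome. The crude comparison mixes populations; the stratum-specific rates are the causally relevant ones.
Within each level — good condition: 81.6% vs 90.1%; poor condition: 32.1% vs 40.1% — Diet X is higher every time.

decreases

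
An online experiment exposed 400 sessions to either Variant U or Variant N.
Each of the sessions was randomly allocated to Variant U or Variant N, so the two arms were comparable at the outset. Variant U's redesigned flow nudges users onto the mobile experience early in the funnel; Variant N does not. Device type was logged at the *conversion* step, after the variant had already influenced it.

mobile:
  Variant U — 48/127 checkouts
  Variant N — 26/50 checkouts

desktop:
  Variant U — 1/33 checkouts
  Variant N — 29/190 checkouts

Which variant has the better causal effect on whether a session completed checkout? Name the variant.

The stratified and pooled comparisons disagree (Variant N wins within each device type; Variant U wins overall), so the answer turns on the causal role of device type.
Device type here is a post-treatment variable shaped by the variant; conditioning on it would introduce bias rather than remove it. The overall comparison is the causal one.
Pooled: Variant U 30.6% vs Variant N 22.9%; Variant U is higher overall.

Variant U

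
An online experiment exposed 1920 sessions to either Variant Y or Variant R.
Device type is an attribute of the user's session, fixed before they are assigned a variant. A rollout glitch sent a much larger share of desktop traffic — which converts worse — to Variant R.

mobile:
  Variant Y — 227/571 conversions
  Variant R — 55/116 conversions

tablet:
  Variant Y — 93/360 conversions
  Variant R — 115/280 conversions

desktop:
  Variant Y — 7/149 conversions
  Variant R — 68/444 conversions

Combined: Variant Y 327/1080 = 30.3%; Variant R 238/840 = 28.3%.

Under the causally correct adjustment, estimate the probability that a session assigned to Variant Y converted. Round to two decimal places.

0.24

The stratified and pooled comparisons disagree (Variant R wins within each device type; Variant Y wins overall), so the answer turns on the causal role of device type.
The imbalance in device type arose from how sessions were allocated, not from anything the variant did; and device type independently affects the outcome. The pooled gap is confounded — condition on device type.
Standardising Variant Y to the population device type mix: 0.358·227/571 + 0.333·93/360 + 0.309·7/149 = 0.243.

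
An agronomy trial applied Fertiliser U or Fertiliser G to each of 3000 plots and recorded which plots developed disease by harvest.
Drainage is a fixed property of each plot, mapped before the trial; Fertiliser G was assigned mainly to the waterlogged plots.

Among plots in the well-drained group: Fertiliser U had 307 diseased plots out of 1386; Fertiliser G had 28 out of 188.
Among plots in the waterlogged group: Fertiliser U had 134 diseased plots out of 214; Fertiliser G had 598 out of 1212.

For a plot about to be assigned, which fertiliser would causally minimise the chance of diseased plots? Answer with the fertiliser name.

Nothing the fertiliser does changes field drainage; the imbalance is an allocation artefact. With field drainage also predicting the outcome, the pooled figure is confounded, and the within-stratum comparison is the causal one.
Within each level — well-drained: 22.2% vs 14.9%; waterlogged: 62.6% vs 49.3% — Fertiliser G is lower every time.

Fertiliser G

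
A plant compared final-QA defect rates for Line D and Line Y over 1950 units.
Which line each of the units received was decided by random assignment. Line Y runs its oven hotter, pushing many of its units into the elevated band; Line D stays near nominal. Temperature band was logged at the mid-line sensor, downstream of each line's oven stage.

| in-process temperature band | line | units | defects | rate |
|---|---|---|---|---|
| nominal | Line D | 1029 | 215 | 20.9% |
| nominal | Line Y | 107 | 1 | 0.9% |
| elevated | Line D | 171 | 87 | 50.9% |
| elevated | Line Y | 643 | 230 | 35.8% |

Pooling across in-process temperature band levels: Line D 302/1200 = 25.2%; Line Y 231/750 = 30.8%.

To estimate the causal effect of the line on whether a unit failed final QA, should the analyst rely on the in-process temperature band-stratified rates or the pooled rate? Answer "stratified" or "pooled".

pooled

Within every in-process temperature band level Line Y has the lower rate, yet pooled Line D does — Simpson's reversal.
In-process temperature band is recorded after the line and is itself shifted by it — it sits on the causal path from line to outcome. Conditioning on a mediator would strip out part of the effect we want; the pooled comparison gives the total causal effect.
Pooled: Line D 25.2% vs Line Y 30.8%; Line D is lower overall.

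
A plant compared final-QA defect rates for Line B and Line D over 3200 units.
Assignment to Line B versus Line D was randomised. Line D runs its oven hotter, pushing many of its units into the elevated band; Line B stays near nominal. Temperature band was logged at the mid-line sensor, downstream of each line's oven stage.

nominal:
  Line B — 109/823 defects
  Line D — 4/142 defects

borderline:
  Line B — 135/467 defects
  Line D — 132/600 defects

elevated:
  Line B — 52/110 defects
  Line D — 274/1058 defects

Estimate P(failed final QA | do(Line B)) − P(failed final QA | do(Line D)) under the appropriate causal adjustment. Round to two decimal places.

-0.02

Stratifying would compare lines among units the lines themselves sorted into in-process temperature band groups — a form of selection on an intermediate. The unconditioned pooled rates give the total causal effect.
The causal difference is the pooled difference: 0.211 − 0.228 = -0.016.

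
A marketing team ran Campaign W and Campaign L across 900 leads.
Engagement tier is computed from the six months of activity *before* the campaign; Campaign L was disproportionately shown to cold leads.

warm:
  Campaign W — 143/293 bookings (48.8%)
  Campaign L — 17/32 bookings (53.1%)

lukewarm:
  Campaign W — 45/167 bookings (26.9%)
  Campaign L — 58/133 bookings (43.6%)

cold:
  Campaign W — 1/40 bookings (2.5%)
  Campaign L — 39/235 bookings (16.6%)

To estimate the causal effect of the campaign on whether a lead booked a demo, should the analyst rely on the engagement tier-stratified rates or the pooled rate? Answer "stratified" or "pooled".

stratified

The engagement tier-specific comparison favours Campaign L throughout, but the pooled figures favour Campaign W. The question is whether to condition on engagement tier.
The imbalance in engagement tier arose from how leads were allocated, not from anything the campaign did; and engagement tier independently affects the outcome. The pooled gap is confounded — condition on engagement tier.
Within each level — warm: 48.8% vs 53.1%; lukewarm: 26.9% vs 43.6%; cold: 2.5% vs 16.6% — Campaign L is higher every time.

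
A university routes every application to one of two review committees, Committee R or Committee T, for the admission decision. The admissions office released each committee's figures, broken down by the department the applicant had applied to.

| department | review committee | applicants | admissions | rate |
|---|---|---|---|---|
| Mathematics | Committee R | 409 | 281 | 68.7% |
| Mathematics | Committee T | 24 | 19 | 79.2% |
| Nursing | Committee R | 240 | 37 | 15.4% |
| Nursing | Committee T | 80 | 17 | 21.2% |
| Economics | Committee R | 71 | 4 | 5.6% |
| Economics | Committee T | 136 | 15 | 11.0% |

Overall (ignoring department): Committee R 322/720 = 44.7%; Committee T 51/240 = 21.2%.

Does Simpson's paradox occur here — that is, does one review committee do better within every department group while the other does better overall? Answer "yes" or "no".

yes

Within each department level (Mathematics 68.7% vs 79.2%; Nursing 15.4% vs 21.2%; Economics 5.6% vs 11.0%), Committee T has the higher rate every time. Pooled: 44.7% vs 21.2% — Committee R has the higher rate overall. The two comparisons disagree.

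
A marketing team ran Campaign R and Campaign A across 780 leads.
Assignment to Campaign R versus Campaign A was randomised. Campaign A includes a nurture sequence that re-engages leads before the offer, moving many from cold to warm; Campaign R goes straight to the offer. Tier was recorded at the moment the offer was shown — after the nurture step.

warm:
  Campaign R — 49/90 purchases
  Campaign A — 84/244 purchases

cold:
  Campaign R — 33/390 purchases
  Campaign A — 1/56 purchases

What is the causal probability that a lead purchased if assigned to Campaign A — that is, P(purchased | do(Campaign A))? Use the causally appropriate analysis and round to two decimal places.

0.28

Within every engagement tier level Campaign R has the higher rate, yet pooled Campaign A does — Simpson's reversal.
Engagement tier lies on the pathway campaign → engagement tier → outcome, so adjusting for it blocks the indirect effect. For the total causal effect of campaign, use the unadjusted pooled rates.
So P(outcome | do(Campaign A)) is just the pooled rate for Campaign A: 85/300 = 0.283.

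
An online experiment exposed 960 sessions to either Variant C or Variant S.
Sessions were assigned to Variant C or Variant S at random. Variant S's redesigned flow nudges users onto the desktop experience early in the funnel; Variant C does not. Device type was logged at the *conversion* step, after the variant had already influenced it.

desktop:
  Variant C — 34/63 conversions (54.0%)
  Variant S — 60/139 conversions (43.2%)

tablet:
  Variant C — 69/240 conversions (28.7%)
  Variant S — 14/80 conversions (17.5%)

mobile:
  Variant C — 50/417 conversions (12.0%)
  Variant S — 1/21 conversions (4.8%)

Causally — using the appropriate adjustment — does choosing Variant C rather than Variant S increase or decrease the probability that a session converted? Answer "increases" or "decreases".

decreases

Device type lies on the pathway variant → device type → outcome, so adjusting for it blocks the indirect effect. For the total causal effect of variant, use the unadjusted pooled rates.
Pooled: Variant C 21.2% vs Variant S 31.2%; Variant S is higher overall.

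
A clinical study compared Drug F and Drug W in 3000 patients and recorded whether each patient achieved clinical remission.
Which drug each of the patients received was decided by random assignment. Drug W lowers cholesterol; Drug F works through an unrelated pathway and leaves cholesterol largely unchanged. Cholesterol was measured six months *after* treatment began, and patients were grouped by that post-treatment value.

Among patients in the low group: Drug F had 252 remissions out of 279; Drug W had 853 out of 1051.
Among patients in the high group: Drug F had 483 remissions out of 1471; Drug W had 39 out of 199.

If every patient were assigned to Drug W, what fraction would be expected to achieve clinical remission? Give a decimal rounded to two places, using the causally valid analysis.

0.71

The distribution of cholesterol is itself part of what the drug does — it is an intermediate outcome. Holding it fixed would remove that part of the effect; the total effect is the pooled difference.
So P(outcome | do(Drug W)) is just the pooled rate for Drug W: 892/1250 = 0.714.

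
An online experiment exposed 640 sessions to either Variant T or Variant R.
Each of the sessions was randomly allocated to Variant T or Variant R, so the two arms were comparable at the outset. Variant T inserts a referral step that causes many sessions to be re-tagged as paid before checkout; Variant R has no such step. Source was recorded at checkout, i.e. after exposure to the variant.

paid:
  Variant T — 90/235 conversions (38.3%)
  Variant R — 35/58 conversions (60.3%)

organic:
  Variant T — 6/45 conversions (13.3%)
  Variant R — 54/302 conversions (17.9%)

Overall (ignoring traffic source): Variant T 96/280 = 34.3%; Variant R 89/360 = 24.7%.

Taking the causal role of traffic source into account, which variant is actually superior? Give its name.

Variant T

The traffic source-specific comparison favours Variant R throughout, but the pooled figures favour Variant T. The question is whether to condition on traffic source.
Stratifying would compare variants among sessions the variants themselves sorted into traffic source groups — a form of selection on an intermediate. The unconditioned pooled rates give the total causal effect.
Pooled: Variant T 34.3% vs Variant R 24.7%; Variant T is higher overall.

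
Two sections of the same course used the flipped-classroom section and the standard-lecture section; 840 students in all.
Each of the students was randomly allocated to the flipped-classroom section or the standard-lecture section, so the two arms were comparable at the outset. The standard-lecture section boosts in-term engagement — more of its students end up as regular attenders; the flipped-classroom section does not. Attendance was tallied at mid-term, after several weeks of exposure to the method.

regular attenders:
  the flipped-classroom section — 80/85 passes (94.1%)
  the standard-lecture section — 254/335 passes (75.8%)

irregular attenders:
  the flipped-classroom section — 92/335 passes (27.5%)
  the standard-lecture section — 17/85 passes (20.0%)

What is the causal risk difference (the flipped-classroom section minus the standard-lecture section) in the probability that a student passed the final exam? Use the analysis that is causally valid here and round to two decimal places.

-0.24

the flipped-classroom section is higher inside every mid-term attendance stratum but the standard-lecture section is higher in aggregate. Whether to stratify depends on how mid-term attendance relates to the teaching method.
Mid-term attendance is downstream of the teaching method. One should not condition on a consequence of treatment, so the overall rates are the right comparison.
The causal difference is the pooled difference: 0.410 − 0.645 = -0.236.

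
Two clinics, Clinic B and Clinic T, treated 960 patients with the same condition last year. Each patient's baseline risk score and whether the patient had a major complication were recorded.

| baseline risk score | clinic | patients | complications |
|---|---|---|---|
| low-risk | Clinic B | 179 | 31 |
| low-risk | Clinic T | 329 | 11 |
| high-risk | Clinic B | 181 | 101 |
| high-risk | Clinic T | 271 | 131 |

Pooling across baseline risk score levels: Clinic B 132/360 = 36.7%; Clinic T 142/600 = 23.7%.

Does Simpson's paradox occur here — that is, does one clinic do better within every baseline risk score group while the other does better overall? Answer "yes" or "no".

no

Within each baseline risk score level (low-risk 17.3% vs 3.3%; high-risk 55.8% vs 48.3%), Clinic T has the lower rate every time. Pooled: 36.7% vs 23.7% — Clinic T has the lower rate overall. They agree.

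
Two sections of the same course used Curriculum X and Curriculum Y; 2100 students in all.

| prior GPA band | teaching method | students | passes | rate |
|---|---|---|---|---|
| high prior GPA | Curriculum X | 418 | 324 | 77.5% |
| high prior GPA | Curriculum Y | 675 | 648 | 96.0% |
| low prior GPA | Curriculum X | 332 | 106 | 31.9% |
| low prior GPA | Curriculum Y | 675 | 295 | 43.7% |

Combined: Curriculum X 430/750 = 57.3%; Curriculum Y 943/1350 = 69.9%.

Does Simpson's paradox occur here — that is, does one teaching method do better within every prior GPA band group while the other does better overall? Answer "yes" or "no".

Within each prior GPA band level (high prior GPA 77.5% vs 96.0%; low prior GPA 31.9% vs 43.7%), Curriculum Y has the higher rate every time. Pooled: 57.3% vs 69.9% — Curriculum Y has the higher rate overall. They agree.

no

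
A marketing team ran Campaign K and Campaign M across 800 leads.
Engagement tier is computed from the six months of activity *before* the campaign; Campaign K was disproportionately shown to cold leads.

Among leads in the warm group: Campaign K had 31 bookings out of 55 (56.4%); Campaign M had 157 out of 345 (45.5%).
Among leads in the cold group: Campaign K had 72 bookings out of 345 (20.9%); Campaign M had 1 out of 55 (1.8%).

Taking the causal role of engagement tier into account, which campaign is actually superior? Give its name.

The engagement tier-specific comparison favours Campaign K throughout, but the pooled figures favour Campaign M. The question is whether to condition on engagement tier.
Engagement tier is set before the campaign has any effect — it is not caused by the campaign — and it independently drives the outcome. That makes it a confounder, so the causal comparison is within engagement tier levels.
Within each level — warm: 56.4% vs 45.5%; cold: 20.9% vs 1.8% — Campaign K is higher every time.

Campaign K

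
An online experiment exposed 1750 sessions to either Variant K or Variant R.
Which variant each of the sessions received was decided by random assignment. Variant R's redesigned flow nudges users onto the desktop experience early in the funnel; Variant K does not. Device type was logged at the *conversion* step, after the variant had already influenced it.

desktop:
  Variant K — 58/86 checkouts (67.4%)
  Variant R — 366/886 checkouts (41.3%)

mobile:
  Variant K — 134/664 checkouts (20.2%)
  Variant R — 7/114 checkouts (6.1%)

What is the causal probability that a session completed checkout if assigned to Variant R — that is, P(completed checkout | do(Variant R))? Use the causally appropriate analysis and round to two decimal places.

0.37

Within every device type level Variant K has the higher rate, yet pooled Variant R does — Simpson's reversal.
The distribution of device type is itself part of what the variant does — it is an intermediate outcome. Holding it fixed would remove that part of the effect; the total effect is the pooled difference.
So P(outcome | do(Variant R)) is just the pooled rate for Variant R: 373/1000 = 0.373.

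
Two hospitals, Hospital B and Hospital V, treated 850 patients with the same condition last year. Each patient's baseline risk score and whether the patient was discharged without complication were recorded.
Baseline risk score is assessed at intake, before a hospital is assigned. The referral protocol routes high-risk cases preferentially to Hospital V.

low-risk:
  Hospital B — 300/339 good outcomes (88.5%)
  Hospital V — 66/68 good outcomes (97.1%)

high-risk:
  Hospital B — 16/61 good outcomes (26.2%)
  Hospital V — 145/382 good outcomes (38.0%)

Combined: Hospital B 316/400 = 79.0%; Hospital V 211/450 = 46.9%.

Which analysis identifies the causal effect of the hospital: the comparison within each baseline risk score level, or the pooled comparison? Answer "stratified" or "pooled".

Hospital V is higher inside every baseline risk score stratum but Hospital B is higher in aggregate. Whether to stratify depends on how baseline risk score relates to the hospital.
Baseline risk score differs across hospitals for reasons unrelated to any effect of the hospital itself, and it separately predicts the outcome — a classic confounder. We must compare within baseline risk score levels.
Within each level — low-risk: 88.5% vs 97.1%; high-risk: 26.2% vs 38.0% — Hospital V is higher every time.

stratified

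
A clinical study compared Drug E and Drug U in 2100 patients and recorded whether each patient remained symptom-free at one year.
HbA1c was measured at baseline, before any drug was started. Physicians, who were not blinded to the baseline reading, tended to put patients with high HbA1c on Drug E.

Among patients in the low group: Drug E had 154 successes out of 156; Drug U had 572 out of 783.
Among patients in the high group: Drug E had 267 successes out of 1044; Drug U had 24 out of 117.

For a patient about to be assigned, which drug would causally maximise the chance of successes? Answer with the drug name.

Drug E

Within every HbA1c level Drug E has the higher rate, yet pooled Drug U does — Simpson's reversal.
Nothing the drug does changes HbA1c; the imbalance is an allocation artefact. With HbA1c also predicting the outcome, the pooled figure is confounded, and the within-stratum comparison is the causal one.
Within each level — low: 98.7% vs 73.1%; high: 25.6% vs 20.5% — Drug E is higher every time.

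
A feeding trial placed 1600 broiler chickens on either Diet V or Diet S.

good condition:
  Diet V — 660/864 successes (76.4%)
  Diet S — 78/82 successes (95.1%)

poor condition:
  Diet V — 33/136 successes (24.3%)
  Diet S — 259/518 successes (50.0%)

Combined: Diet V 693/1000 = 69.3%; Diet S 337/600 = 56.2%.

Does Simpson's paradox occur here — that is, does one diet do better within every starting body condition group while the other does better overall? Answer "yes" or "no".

yes

Within each starting body condition level (good condition 76.4% vs 95.1%; poor condition 24.3% vs 50.0%), Diet S has the higher rate every time. Pooled: 69.3% vs 56.2% — Diet V has the higher rate overall. The two comparisons disagree.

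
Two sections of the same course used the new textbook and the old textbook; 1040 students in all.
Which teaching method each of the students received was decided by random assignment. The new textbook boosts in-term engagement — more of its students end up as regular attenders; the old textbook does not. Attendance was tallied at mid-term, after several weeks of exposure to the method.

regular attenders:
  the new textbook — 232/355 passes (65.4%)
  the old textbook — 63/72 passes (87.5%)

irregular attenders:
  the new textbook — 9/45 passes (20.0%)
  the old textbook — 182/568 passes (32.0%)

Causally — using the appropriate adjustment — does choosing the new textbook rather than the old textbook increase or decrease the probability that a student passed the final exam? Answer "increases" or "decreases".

the old textbook is higher inside every mid-term attendance stratum but the new textbook is higher in aggregate. Whether to stratify depends on how mid-term attendance relates to the teaching method.
Stratifying would compare teaching methods among students the teaching methods themselves sorted into mid-term attendance groups — a form of selection on an intermediate. The unconditioned pooled rates give the total causal effect.
Pooled: the new textbook 60.2% vs the old textbook 38.3%; the new textbook is higher overall.

increases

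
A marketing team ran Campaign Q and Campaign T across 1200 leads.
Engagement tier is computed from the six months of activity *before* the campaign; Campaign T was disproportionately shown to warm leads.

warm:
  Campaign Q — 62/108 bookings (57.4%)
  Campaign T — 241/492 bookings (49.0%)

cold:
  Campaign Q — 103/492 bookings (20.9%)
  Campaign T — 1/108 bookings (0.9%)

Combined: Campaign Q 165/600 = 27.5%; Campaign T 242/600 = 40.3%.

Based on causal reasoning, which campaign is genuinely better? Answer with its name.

Within every engagement tier level Campaign Q has the higher rate, yet pooled Campaign T does — Simpson's reversal.
Here engagement tier is a common cause — it drives both which campaign a case falls under and the outcome. The crude comparison mixes populations; the stratum-specific rates are the causally relevant ones.
Within each level — warm: 57.4% vs 49.0%; cold: 20.9% vs 0.9% — Campaign Q is higher every time.

Campaign Q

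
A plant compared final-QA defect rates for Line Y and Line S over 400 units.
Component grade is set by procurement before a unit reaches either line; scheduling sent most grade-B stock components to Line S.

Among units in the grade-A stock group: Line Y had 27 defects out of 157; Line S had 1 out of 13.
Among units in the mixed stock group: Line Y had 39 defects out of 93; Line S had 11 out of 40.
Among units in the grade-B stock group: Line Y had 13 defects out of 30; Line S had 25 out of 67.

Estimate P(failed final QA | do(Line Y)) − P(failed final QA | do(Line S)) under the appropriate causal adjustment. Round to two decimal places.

Component grade satisfies the back-door criterion: it is not a descendant of the line, and it blocks the spurious path from line to outcome. Adjusting for it (i.e., using the within-component grade rates) gives the causal effect.
Adjusting over the population distribution of component grade: 0.425·(0.172−0.077) + 0.333·(0.419−0.275) + 0.242·(0.433−0.373) = +0.103.

+0.10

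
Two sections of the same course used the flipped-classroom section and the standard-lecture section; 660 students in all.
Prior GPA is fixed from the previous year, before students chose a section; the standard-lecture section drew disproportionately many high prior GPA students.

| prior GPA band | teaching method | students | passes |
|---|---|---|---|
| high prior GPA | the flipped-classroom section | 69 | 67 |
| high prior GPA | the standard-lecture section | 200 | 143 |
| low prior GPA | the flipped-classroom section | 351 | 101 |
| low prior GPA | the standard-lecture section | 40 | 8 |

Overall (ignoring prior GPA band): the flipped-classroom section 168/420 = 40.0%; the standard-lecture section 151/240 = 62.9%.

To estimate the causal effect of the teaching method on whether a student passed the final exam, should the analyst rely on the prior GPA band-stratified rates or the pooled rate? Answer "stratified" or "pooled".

Nothing the teaching method does changes prior GPA band; the imbalance is an allocation artefact. With prior GPA band also predicting the outcome, the pooled figure is confounded, and the within-stratum comparison is the causal one.
Within each level — high prior GPA: 97.1% vs 71.5%; low prior GPA: 28.8% vs 20.0% — the flipped-classroom section is higher every time.

stratified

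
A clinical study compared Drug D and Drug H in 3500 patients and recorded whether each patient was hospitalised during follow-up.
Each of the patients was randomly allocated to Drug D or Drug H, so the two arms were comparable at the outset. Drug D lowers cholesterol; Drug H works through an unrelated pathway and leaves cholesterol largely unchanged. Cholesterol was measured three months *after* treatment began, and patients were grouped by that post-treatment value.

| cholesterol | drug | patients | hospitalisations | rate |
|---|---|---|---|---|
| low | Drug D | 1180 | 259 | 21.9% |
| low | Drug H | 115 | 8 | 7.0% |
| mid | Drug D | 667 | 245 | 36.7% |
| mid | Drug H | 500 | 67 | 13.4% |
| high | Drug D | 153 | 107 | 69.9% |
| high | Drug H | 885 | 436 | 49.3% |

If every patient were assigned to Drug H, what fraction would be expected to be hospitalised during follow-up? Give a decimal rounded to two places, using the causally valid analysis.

0.34

Cholesterol here is a post-treatment variable shaped by the drug; conditioning on it would introduce bias rather than remove it. The overall comparison is the causal one.
So P(outcome | do(Drug H)) is just the pooled rate for Drug H: 511/1500 = 0.341.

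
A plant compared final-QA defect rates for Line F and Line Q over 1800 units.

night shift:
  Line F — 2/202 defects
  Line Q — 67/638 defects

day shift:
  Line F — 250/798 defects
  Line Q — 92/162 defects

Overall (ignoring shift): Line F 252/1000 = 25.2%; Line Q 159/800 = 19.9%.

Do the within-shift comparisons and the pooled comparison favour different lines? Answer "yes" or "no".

Within each shift level (night shift 1.0% vs 10.5%; day shift 31.3% vs 56.8%), Line F has the lower rate every time. Pooled: 25.2% vs 19.9% — Line Q has the lower rate overall. The two comparisons disagree.

yes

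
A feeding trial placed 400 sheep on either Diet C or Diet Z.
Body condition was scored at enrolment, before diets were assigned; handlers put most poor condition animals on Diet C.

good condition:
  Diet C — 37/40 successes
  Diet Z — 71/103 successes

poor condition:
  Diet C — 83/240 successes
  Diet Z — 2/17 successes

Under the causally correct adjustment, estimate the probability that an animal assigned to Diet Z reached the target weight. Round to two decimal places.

Here starting body condition is a common cause — it drives both which diet a case falls under and the outcome. The crude comparison mixes populations; the stratum-specific rates are the causally relevant ones.
Standardising Diet Z to the population starting body condition mix: 0.357·71/103 + 0.642·2/17 = 0.322.

0.32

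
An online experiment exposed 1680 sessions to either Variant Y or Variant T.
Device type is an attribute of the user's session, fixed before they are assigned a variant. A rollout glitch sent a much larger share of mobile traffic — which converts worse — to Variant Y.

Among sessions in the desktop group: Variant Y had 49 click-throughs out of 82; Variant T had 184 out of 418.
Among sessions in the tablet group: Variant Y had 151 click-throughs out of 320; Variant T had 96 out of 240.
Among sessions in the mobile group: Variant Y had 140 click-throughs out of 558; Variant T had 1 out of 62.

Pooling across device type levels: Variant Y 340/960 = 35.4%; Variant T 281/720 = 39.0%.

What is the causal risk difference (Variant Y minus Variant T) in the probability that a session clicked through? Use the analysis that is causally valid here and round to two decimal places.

The stratified and pooled comparisons disagree (Variant Y wins within each device type; Variant T wins overall), so the answer turns on the causal role of device type.
The imbalance in device type arose from how sessions were allocated, not from anything the variant did; and device type independently affects the outcome. The pooled gap is confounded — condition on device type.
Adjusting over the population distribution of device type: 0.298·(0.598−0.440) + 0.333·(0.472−0.400) + 0.369·(0.251−0.016) = +0.157.

+0.16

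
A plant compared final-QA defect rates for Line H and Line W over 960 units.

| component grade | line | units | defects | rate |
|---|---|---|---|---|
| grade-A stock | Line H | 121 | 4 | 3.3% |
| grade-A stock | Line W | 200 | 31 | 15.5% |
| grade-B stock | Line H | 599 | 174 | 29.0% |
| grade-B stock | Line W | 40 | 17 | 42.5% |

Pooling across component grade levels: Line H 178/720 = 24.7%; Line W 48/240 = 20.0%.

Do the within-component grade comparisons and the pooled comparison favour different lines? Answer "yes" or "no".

yes

Within each component grade level (grade-A stock 3.3% vs 15.5%; grade-B stock 29.0% vs 42.5%), Line H has the lower rate every time. Pooled: 24.7% vs 20.0% — Line W has the lower rate overall. The two comparisons disagree.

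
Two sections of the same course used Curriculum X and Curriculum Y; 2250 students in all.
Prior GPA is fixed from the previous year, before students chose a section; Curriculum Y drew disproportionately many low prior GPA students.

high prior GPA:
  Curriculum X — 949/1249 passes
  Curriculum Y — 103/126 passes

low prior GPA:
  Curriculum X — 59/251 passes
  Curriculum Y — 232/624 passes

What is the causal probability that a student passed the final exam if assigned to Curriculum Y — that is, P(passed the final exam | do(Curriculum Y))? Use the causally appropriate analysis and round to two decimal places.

The prior GPA band-specific comparison favours Curriculum Y throughout, but the pooled figures favour Curriculum X. The question is whether to condition on prior GPA band.
Since prior GPA band is a pre-existing factor (not a product of the teaching method) and it affects the outcome on its own, it is a confounder. The stratified rates, not the pooled rate, identify the causal effect.
Standardising Curriculum Y to the population prior GPA band mix: 0.611·103/126 + 0.389·232/624 = 0.644.

0.64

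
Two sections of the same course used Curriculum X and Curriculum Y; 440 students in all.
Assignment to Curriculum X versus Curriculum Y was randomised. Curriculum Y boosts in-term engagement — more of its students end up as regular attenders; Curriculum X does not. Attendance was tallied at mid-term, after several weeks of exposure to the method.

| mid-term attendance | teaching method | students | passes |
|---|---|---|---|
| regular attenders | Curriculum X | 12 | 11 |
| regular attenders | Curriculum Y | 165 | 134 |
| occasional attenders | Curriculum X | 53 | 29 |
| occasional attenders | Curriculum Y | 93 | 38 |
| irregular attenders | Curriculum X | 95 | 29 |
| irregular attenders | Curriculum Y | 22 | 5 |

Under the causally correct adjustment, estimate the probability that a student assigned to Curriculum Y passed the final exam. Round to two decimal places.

Mid-term attendance is downstream of the teaching method. One should not condition on a consequence of treatment, so the overall rates are the right comparison.
So P(outcome | do(Curriculum Y)) is just the pooled rate for Curriculum Y: 177/280 = 0.632.

0.63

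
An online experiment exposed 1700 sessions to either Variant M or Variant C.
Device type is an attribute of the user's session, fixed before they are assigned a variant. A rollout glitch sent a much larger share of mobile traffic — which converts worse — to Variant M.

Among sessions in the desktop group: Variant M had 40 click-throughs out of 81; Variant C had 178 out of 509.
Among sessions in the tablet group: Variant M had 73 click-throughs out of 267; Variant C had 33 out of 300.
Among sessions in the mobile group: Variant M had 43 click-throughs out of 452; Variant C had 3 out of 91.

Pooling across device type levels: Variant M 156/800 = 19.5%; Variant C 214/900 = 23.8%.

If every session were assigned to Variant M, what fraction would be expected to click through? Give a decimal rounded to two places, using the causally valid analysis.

0.29

The stratified and pooled comparisons disagree (Variant M wins within each device type; Variant C wins overall), so the answer turns on the causal role of device type.
Since device type is a pre-existing factor (not a product of the variant) and it affects the outcome on its own, it is a confounder. The stratified rates, not the pooled rate, identify the causal effect.
Standardising Variant M to the population device type mix: 0.347·40/81 + 0.334·73/267 + 0.319·43/452 = 0.293.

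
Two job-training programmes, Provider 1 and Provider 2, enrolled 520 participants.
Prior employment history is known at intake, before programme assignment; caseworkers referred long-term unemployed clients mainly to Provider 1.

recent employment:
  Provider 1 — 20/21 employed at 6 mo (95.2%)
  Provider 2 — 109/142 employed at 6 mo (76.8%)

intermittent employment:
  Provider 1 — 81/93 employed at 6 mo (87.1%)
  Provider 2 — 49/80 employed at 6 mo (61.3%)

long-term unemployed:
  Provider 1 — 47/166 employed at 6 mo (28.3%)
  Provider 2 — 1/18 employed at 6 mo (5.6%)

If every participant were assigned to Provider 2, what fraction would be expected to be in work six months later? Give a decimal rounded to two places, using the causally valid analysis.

0.46

The prior employment history-specific comparison favours Provider 1 throughout, but the pooled figures favour Provider 2. The question is whether to condition on prior employment history.
The imbalance in prior employment history arose from how participants were allocated, not from anything the programme did; and prior employment history independently affects the outcome. The pooled gap is confounded — condition on prior employment history.
Standardising Provider 2 to the population prior employment history mix: 0.313·109/142 + 0.333·49/80 + 0.354·1/18 = 0.464.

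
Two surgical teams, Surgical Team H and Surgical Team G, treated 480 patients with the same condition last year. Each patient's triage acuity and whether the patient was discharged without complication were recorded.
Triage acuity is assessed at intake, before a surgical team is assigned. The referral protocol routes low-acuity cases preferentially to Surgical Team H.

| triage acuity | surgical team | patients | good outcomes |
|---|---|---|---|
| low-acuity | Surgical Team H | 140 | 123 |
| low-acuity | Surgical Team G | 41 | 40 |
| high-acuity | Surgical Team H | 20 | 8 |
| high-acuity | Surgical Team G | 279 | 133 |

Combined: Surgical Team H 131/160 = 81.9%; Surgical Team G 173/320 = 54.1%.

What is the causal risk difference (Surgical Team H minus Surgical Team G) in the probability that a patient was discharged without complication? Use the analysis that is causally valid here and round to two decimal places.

-0.08

Nothing the surgical team does changes triage acuity; the imbalance is an allocation artefact. With triage acuity also predicting the outcome, the pooled figure is confounded, and the within-stratum comparison is the causal one.
Adjusting over the population distribution of triage acuity: 0.377·(0.879−0.976) + 0.623·(0.400−0.477) = -0.084.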